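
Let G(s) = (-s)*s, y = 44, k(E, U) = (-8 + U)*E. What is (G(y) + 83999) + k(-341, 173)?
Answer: 25798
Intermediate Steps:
k(E, U) = E*(-8 + U)
G(s) = -s**2
(G(y) + 83999) + k(-341, 173) = (-1*44**2 + 83999) - 341*(-8 + 173) = (-1*1936 + 83999) - 341*165 = (-1936 + 83999) - 56265 = 82063 - 56265 = 25798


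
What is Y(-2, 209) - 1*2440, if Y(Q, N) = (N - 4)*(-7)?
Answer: -3875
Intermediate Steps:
Y(Q, N) = 28 - 7*N (Y(Q, N) = (-4 + N)*(-7) = 28 - 7*N)
Y(-2, 209) - 1*2440 = (28 - 7*209) - 1*2440 = (28 - 1463) - 2440 = -1435 - 2440 = -3875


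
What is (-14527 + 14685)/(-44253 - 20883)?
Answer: -79/32568 ≈ -0.0024257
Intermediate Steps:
(-14527 + 14685)/(-44253 - 20883) = 158/(-65136) = 158*(-1/65136) = -79/32568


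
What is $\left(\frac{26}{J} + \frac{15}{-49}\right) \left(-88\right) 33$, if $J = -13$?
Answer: $\frac{328152}{49} \approx 6697.0$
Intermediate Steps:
$\left(\frac{26}{J} + \frac{15}{-49}\right) \left(-88\right) 33 = \left(\frac{26}{-13} + \frac{15}{-49}\right) \left(-88\right) 33 = \left(26 \left(- \frac{1}{13}\right) + 15 \left(- \frac{1}{49}\right)\right) \left(-88\right) 33 = \left(-2 - \frac{15}{49}\right) \left(-88\right) 33 = \left(- \frac{113}{49}\right) \left(-88\right) 33 = \frac{9944}{49} \cdot 33 = \frac{328152}{49}$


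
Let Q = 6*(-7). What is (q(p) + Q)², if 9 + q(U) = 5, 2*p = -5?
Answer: 2116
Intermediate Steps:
p = -5/2 (p = (½)*(-5) = -5/2 ≈ -2.5000)
Q = -42
q(U) = -4 (q(U) = -9 + 5 = -4)
(q(p) + Q)² = (-4 - 42)² = (-46)² = 2116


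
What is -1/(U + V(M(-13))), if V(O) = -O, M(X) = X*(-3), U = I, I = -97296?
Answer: 1/97335 ≈ 1.0274e-5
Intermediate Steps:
U = -97296
M(X) = -3*X
-1/(U + V(M(-13))) = -1/(-97296 - (-3)*(-13)) = -1/(-97296 - 1*39) = -1/(-97296 - 39) = -1/(-97335) = -1*(-1/97335) = 1/97335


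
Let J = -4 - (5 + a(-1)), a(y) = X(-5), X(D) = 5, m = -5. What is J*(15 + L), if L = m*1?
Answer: -140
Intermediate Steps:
a(y) = 5
J = -14 (J = -4 - (5 + 5) = -4 - 1*10 = -4 - 10 = -14)
L = -5 (L = -5*1 = -5)
J*(15 + L) = -14*(15 - 5) = -14*10 = -140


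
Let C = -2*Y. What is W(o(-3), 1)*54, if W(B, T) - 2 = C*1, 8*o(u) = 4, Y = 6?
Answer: -540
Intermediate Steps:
o(u) = ½ (o(u) = (⅛)*4 = ½)
C = -12 (C = -2*6 = -12)
W(B, T) = -10 (W(B, T) = 2 - 12*1 = 2 - 12 = -10)
W(o(-3), 1)*54 = -10*54 = -540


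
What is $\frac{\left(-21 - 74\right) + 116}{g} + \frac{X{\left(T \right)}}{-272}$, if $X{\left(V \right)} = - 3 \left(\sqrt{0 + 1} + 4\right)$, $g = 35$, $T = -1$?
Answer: $\frac{891}{1360} \approx 0.65515$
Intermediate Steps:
$X{\left(V \right)} = -15$ ($X{\left(V \right)} = - 3 \left(\sqrt{1} + 4\right) = - 3 \left(1 + 4\right) = \left(-3\right) 5 = -15$)
$\frac{\left(-21 - 74\right) + 116}{g} + \frac{X{\left(T \right)}}{-272} = \frac{\left(-21 - 74\right) + 116}{35} - \frac{15}{-272} = \left(-95 + 116\right) \frac{1}{35} - - \frac{15}{272} = 21 \cdot \frac{1}{35} + \frac{15}{272} = \frac{3}{5} + \frac{15}{272} = \frac{891}{1360}$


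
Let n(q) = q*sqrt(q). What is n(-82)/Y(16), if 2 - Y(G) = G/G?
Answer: -82*I*sqrt(82) ≈ -742.54*I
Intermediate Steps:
Y(G) = 1 (Y(G) = 2 - G/G = 2 - 1*1 = 2 - 1 = 1)
n(q) = q**(3/2)
n(-82)/Y(16) = (-82)**(3/2)/1 = -82*I*sqrt(82)*1 = -82*I*sqrt(82)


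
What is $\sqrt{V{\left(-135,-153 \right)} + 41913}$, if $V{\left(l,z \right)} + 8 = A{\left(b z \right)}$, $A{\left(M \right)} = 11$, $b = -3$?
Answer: $2 \sqrt{10479} \approx 204.73$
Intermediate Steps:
$V{\left(l,z \right)} = 3$ ($V{\left(l,z \right)} = -8 + 11 = 3$)
$\sqrt{V{\left(-135,-153 \right)} + 41913} = \sqrt{3 + 41913} = \sqrt{41916} = 2 \sqrt{10479}$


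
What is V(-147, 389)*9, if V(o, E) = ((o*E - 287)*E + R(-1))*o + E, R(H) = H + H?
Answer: 29576769237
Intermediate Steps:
R(H) = 2*H
V(o, E) = E + o*(-2 + E*(-287 + E*o)) (V(o, E) = ((o*E - 287)*E + 2*(-1))*o + E = ((E*o - 287)*E - 2)*o + E = ((-287 + E*o)*E - 2)*o + E = (E*(-287 + E*o) - 2)*o + E = (-2 + E*(-287 + E*o))*o + E = o*(-2 + E*(-287 + E*o)) + E = E + o*(-2 + E*(-287 + E*o)))
V(-147, 389)*9 = (389 - 2*(-147) + 389²*(-147)² - 287*389*(-147))*9 = (389 + 294 + 151321*21609 + 16411521)*9 = (389 + 294 + 3269895489 + 16411521)*9 = 3286307693*9 = 29576769237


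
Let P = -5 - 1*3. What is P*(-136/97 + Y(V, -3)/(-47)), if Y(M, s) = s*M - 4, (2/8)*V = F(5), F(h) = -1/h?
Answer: 249472/22795 ≈ 10.944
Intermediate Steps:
P = -8 (P = -5 - 3 = -8)
V = -⅘ (V = 4*(-1/5) = 4*(-1*⅕) = 4*(-⅕) = -⅘ ≈ -0.80000)
Y(M, s) = -4 + M*s (Y(M, s) = M*s - 4 = -4 + M*s)
P*(-136/97 + Y(V, -3)/(-47)) = -8*(-136/97 + (-4 - ⅘*(-3))/(-47)) = -8*(-136*1/97 + (-4 + 12/5)*(-1/47)) = -8*(-136/97 - 8/5*(-1/47)) = -8*(-136/97 + 8/235) = -8*(-31184/22795) = 249472/22795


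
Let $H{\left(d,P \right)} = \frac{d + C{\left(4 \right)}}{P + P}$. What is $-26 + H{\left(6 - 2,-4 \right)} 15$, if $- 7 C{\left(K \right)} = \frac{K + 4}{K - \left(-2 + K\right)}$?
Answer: $- \frac{227}{7} \approx -32.429$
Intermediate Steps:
$C{\left(K \right)} = - \frac{2}{7} - \frac{K}{14}$ ($C{\left(K \right)} = - \frac{\left(K + 4\right) \frac{1}{K - \left(-2 + K\right)}}{7} = - \frac{\left(4 + K\right) \frac{1}{2}}{7} = - \frac{2 + \frac{K}{2}}{7} = - \frac{2}{7} - \frac{K}{14}$)
$H{\left(d,P \right)} = \frac{- \frac{4}{7} + d}{2 P}$ ($H{\left(d,P \right)} = \frac{d - \frac{4}{7}}{P + P} = \frac{d - \frac{4}{7}}{2 P} = \left(d - \frac{4}{7}\right) \frac{1}{2 P} = \left(- \frac{4}{7} + d\right) \frac{1}{2 P} = \frac{- \frac{4}{7} + d}{2 P}$)
$-26 + H{\left(6 - 2,-4 \right)} 15 = -26 + \frac{-4 + 7 \left(6 - 2\right)}{14 \left(-4\right)} 15 = -26 + \frac{1}{14} \left(- \frac{1}{4}\right) \left(-4 + 7 \cdot 4\right) 15 = -26 + \frac{1}{14} \left(- \frac{1}{4}\right) \left(-4 + 28\right) 15 = -26 + \frac{1}{14} \left(- \frac{1}{4}\right) 24 \cdot 15 = -26 - \frac{45}{7} = - \frac{227}{7}$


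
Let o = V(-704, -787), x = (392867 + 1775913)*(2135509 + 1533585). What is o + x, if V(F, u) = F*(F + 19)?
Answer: 7957458167560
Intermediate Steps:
x = 7957457685320 (x = 2168780*3669094 = 7957457685320)
V(F, u) = F*(19 + F)
o = 482240 (o = -704*(19 - 704) = -704*(-685) = 482240)
o + x = 482240 + 7957457685320 = 7957458167560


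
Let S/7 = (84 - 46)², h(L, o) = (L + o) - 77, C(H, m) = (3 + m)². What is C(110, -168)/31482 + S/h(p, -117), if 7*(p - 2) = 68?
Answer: -5537377/101442 ≈ -54.587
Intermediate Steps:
p = 82/7 (p = 2 + (⅐)*68 = 2 + 68/7 = 82/7 ≈ 11.714)
h(L, o) = -77 + L + o
S = 10108 (S = 7*(84 - 46)² = 7*38² = 7*1444 = 10108)
C(110, -168)/31482 + S/h(p, -117) = (3 - 168)²/31482 + 10108/(-77 + 82/7 - 117) = (-165)²*(1/31482) + 10108/(-1276/7) = 27225*(1/31482) + 10108*(-7/1276) = 275/318 - 17689/319 = -5537377/101442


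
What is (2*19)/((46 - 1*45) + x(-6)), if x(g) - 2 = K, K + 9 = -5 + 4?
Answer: -38/7 ≈ -5.4286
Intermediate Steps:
K = -10 (K = -9 + (-5 + 4) = -9 - 1 = -10)
x(g) = -8 (x(g) = 2 - 10 = -8)
(2*19)/((46 - 1*45) + x(-6)) = (2*19)/((46 - 1*45) - 8) = 38/((46 - 45) - 8) = 38/(1 - 8) = 38/(-7) = 38*(-⅐) = -38/7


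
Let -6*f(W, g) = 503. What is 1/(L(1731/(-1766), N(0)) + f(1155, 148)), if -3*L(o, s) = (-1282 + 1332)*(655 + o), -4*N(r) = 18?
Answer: -1766/19398033 ≈ -9.1040e-5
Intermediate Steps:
f(W, g) = -503/6 (f(W, g) = -1/6*503 = -503/6)
N(r) = -9/2 (N(r) = -1/4*18 = -9/2)
L(o, s) = -32750/3 - 50*o/3 (L(o, s) = -(-1282 + 1332)*(655 + o)/3 = -50*(655 + o)/3 = -(32750 + 50*o)/3 = -32750/3 - 50*o/3)
1/(L(1731/(-1766), N(0)) + f(1155, 148)) = 1/((-32750/3 - 28850/(-1766)) - 503/6) = 1/((-32750/3 - 28850*(-1)/1766) - 503/6) = 1/((-32750/3 - 50/3*(-1731/1766)) - 503/6) = 1/((-32750/3 + 14425/883) - 503/6) = 1/(-28874975/2649 - 503/6) = 1/(-19398033/1766) = -1766/19398033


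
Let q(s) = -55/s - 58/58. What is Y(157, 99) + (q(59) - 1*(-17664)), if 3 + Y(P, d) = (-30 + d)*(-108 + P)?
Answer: 1241364/59 ≈ 21040.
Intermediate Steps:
q(s) = -1 - 55/s (q(s) = -55/s - 58*1/58 = -55/s - 1 = -1 - 55/s)
Y(P, d) = -3 + (-108 + P)*(-30 + d) (Y(P, d) = -3 + (-30 + d)*(-108 + P) = -3 + (-108 + P)*(-30 + d))
Y(157, 99) + (q(59) - 1*(-17664)) = (3237 - 108*99 - 30*157 + 157*99) + ((-55 - 1*59)/59 - 1*(-17664)) = (3237 - 10692 - 4710 + 15543) + ((-55 - 59)/59 + 17664) = 3378 + ((1/59)*(-114) + 17664) = 3378 + (-114/59 + 17664) = 3378 + 1042062/59 = 1241364/59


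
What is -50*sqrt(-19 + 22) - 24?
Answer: -24 - 50*sqrt(3) ≈ -110.60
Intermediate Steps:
-50*sqrt(-19 + 22) - 24 = -50*sqrt(3) - 24 = -24 - 50*sqrt(3)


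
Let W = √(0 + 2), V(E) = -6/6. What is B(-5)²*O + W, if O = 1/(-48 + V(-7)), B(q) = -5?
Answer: -25/49 + √2 ≈ 0.90401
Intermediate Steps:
V(E) = -1 (V(E) = -6*⅙ = -1)
W = √2 ≈ 1.4142
O = -1/49 (O = 1/(-48 - 1) = 1/(-49) = -1/49 ≈ -0.020408)
B(-5)²*O + W = (-5)²*(-1/49) + √2 = 25*(-1/49) + √2 = -25/49 + √2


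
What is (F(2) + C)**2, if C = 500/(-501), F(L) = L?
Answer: 252004/251001 ≈ 1.0040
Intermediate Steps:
C = -500/501 (C = 500*(-1/501) = -500/501 ≈ -0.99800)
(F(2) + C)**2 = (2 - 500/501)**2 = (502/501)**2 = 252004/251001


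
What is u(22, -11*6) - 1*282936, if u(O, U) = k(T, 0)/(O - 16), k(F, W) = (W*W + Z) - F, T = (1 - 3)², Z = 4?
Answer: -282936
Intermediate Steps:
T = 4 (T = (-2)² = 4)
k(F, W) = 4 + W² - F (k(F, W) = (W*W + 4) - F = (W² + 4) - F = (4 + W²) - F = 4 + W² - F)
u(O, U) = 0 (u(O, U) = (4 + 0² - 1*4)/(O - 16) = (4 + 0 - 4)/(-16 + O) = 0/(-16 + O) = 0)
u(22, -11*6) - 1*282936 = 0 - 1*282936 = 0 - 282936 = -282936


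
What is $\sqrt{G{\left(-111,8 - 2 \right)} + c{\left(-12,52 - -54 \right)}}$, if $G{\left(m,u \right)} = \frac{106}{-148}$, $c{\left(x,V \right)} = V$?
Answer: $\frac{7 \sqrt{11766}}{74} \approx 10.261$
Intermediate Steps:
$G{\left(m,u \right)} = - \frac{53}{74}$ ($G{\left(m,u \right)} = 106 \left(- \frac{1}{148}\right) = - \frac{53}{74}$)
$\sqrt{G{\left(-111,8 - 2 \right)} + c{\left(-12,52 - -54 \right)}} = \sqrt{- \frac{53}{74} + \left(52 - -54\right)} = \sqrt{- \frac{53}{74} + \left(52 + 54\right)} = \sqrt{- \frac{53}{74} + 106} = \sqrt{\frac{7791}{74}} = \frac{7 \sqrt{11766}}{74}$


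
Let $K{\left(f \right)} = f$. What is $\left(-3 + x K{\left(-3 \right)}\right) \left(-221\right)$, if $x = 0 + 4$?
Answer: $3315$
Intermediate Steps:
$x = 4$
$\left(-3 + x K{\left(-3 \right)}\right) \left(-221\right) = \left(-3 + 4 \left(-3\right)\right) \left(-221\right) = \left(-3 - 12\right) \left(-221\right) = \left(-15\right) \left(-221\right) = 3315$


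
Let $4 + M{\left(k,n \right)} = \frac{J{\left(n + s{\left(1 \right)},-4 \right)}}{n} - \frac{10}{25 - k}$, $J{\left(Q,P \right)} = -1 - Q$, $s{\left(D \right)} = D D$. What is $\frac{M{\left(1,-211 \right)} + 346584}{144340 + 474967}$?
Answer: $\frac{877536997}{1568085324} \approx 0.55962$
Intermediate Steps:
$s{\left(D \right)} = D^{2}$
$M{\left(k,n \right)} = -4 - \frac{10}{25 - k} + \frac{-2 - n}{n}$ ($M{\left(k,n \right)} = -4 - \left(\frac{10}{25 - k} - \frac{-1 - \left(n + 1^{2}\right)}{n}\right) = -4 - \left(\frac{10}{25 - k} - \frac{-1 - \left(n + 1\right)}{n}\right) = -4 - \left(\frac{10}{25 - k} - \frac{-1 - \left(1 + n\right)}{n}\right) = -4 - \left(\frac{10}{25 - k} - \frac{-2 - n}{n}\right) = -4 - \frac{10}{25 - k} + \frac{-2 - n}{n}$)
$\frac{M{\left(1,-211 \right)} + 346584}{144340 + 474967} = \frac{\frac{50 - 2 + 135 \left(-211\right) - 5 \left(-211\right)}{\left(-211\right) \left(-25 + 1\right)} + 346584}{144340 + 474967} = \frac{- \frac{50 - 2 - 28485 + 1055}{211 \left(-24\right)} + 346584}{619307} = \left(\left(- \frac{1}{211}\right) \left(- \frac{1}{24}\right) \left(-27382\right) + 346584\right) \frac{1}{619307} = \left(- \frac{13691}{2532} + 346584\right) \frac{1}{619307} = \frac{877536997}{2532} \cdot \frac{1}{619307} = \frac{877536997}{1568085324}$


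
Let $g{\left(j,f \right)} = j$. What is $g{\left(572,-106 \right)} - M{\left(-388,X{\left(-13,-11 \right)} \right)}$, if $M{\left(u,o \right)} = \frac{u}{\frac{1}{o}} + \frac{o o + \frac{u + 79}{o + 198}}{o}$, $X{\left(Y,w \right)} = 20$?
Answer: $\frac{36240629}{4360} \approx 8312.1$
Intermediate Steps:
$M{\left(u,o \right)} = o u + \frac{o^{2} + \frac{79 + u}{198 + o}}{o}$ ($M{\left(u,o \right)} = u o + \frac{o^{2} + \frac{79 + u}{198 + o}}{o} = o u + \frac{o^{2} + \frac{79 + u}{198 + o}}{o}$)
$g{\left(572,-106 \right)} - M{\left(-388,X{\left(-13,-11 \right)} \right)} = 572 - \frac{79 - 388 + 20^{3} + 198 \cdot 20^{2} - 388 \cdot 20^{3} + 198 \left(-388\right) 20^{2}}{20 \left(198 + 20\right)} = 572 - \frac{79 - 388 + 8000 + 198 \cdot 400 - 3104000 + 198 \left(-388\right) 400}{20 \cdot 218} = 572 - \frac{1}{20} \cdot \frac{1}{218} \left(79 - 388 + 8000 + 79200 - 3104000 - 30729600\right) = 572 - \frac{1}{20} \cdot \frac{1}{218} \left(-33746709\right) = 572 - - \frac{33746709}{4360} = 572 + \frac{33746709}{4360} = \frac{36240629}{4360}$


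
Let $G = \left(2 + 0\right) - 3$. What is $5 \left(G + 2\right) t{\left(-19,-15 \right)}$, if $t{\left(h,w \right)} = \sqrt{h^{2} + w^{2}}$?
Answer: $5 \sqrt{586} \approx 121.04$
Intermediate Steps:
$G = -1$ ($G = 2 - 3 = -1$)
$5 \left(G + 2\right) t{\left(-19,-15 \right)} = 5 \left(-1 + 2\right) \sqrt{\left(-19\right)^{2} + \left(-15\right)^{2}} = 5 \cdot 1 \sqrt{361 + 225} = 5 \sqrt{586}$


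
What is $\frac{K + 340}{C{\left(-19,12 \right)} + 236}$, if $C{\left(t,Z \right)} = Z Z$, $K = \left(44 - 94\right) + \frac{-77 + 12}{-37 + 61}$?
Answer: $\frac{1379}{1824} \approx 0.75603$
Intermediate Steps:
$K = - \frac{1265}{24}$ ($K = -50 - \frac{65}{24} = - \frac{1265}{24} \approx -52.708$)
$C{\left(t,Z \right)} = Z^{2}$
$\frac{K + 340}{C{\left(-19,12 \right)} + 236} = \frac{- \frac{1265}{24} + 340}{12^{2} + 236} = \frac{6895}{24 \left(144 + 236\right)} = \frac{6895}{24 \cdot 380} = \frac{6895}{24} \cdot \frac{1}{380} = \frac{1379}{1824}$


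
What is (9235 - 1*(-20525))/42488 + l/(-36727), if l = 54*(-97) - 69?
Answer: 164809917/195057097 ≈ 0.84493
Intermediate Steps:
l = -5307 (l = -5238 - 69 = -5307)
(9235 - 1*(-20525))/42488 + l/(-36727) = (9235 - 1*(-20525))/42488 - 5307/(-36727) = (9235 + 20525)*(1/42488) - 5307*(-1/36727) = 29760*(1/42488) + 5307/36727 = 3720/5311 + 5307/36727 = 164809917/195057097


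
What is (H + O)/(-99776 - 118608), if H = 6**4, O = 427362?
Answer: -214329/109192 ≈ -1.9629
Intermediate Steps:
H = 1296
(H + O)/(-99776 - 118608) = (1296 + 427362)/(-99776 - 118608) = 428658/(-218384) = 428658*(-1/218384) = -214329/109192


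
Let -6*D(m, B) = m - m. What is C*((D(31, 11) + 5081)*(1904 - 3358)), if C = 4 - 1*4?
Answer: 0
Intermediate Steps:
C = 0 (C = 4 - 4 = 0)
D(m, B) = 0 (D(m, B) = -(m - m)/6 = -⅙*0 = 0)
C*((D(31, 11) + 5081)*(1904 - 3358)) = 0*((0 + 5081)*(1904 - 3358)) = 0*(5081*(-1454)) = 0*(-7387774) = 0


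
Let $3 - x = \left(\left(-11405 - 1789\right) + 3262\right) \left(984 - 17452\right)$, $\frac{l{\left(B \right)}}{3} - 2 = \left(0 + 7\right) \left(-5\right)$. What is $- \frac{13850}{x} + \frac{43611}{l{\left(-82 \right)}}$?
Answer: $- \frac{2377673777851}{5397485709} \approx -440.52$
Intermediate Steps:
$l{\left(B \right)} = -99$ ($l{\left(B \right)} = 6 + 3 \left(0 + 7\right) \left(-5\right) = 6 + 3 \cdot 7 \left(-5\right) = 6 + 3 \left(-35\right) = 6 - 105 = -99$)
$x = -163560173$ ($x = 3 - \left(\left(-11405 - 1789\right) + 3262\right) \left(984 - 17452\right) = 3 - \left(-13194 + 3262\right) \left(-16468\right) = 3 - \left(-9932\right) \left(-16468\right) = 3 - 163560176 = -163560173$)
$- \frac{13850}{x} + \frac{43611}{l{\left(-82 \right)}} = - \frac{13850}{-163560173} + \frac{43611}{-99} = \left(-13850\right) \left(- \frac{1}{163560173}\right) + 43611 \left(- \frac{1}{99}\right) = \frac{13850}{163560173} - \frac{14537}{33} = - \frac{2377673777851}{5397485709}$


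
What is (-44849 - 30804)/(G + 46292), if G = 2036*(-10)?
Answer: -75653/25932 ≈ -2.9174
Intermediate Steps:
G = -20360
(-44849 - 30804)/(G + 46292) = (-44849 - 30804)/(-20360 + 46292) = -75653/25932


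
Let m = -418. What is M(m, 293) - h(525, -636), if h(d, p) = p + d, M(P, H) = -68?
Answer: 43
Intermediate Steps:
h(d, p) = d + p
M(m, 293) - h(525, -636) = -68 - (525 - 636) = -68 - 1*(-111) = -68 + 111 = 43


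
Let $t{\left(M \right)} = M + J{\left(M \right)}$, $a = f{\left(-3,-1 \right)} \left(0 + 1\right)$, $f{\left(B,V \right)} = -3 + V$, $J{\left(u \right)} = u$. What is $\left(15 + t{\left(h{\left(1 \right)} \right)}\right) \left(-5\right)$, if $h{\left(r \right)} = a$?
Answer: $-35$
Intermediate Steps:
$a = -4$ ($a = \left(-3 - 1\right) \left(0 + 1\right) = \left(-4\right) 1 = -4$)
$h{\left(r \right)} = -4$
$t{\left(M \right)} = 2 M$ ($t{\left(M \right)} = M + M = 2 M$)
$\left(15 + t{\left(h{\left(1 \right)} \right)}\right) \left(-5\right) = \left(15 + 2 \left(-4\right)\right) \left(-5\right) = \left(15 - 8\right) \left(-5\right) = 7 \left(-5\right) = -35$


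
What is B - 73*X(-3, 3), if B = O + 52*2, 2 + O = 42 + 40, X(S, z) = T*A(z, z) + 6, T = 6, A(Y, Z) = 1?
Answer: -692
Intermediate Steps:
X(S, z) = 12 (X(S, z) = 6*1 + 6 = 6 + 6 = 12)
O = 80 (O = -2 + (42 + 40) = -2 + 82 = 80)
B = 184 (B = 80 + 52*2 = 80 + 104 = 184)
B - 73*X(-3, 3) = 184 - 73*12 = 184 - 876 = -692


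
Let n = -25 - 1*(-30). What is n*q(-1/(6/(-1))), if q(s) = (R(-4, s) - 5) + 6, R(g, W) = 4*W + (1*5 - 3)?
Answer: 55/3 ≈ 18.333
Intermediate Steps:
n = 5 (n = -25 + 30 = 5)
R(g, W) = 2 + 4*W (R(g, W) = 4*W + (5 - 3) = 4*W + 2 = 2 + 4*W)
q(s) = 3 + 4*s (q(s) = ((2 + 4*s) - 5) + 6 = (-3 + 4*s) + 6 = 3 + 4*s)
n*q(-1/(6/(-1))) = 5*(3 + 4*(-1/(6/(-1)))) = 5*(3 + 4*(-1/(6*(-1)))) = 5*(3 + 4*(-1/(-6))) = 5*(3 + 4*(-1*(-1/6))) = 5*(3 + 4*(1/6)) = 5*(3 + 2/3) = 5*(11/3) = 55/3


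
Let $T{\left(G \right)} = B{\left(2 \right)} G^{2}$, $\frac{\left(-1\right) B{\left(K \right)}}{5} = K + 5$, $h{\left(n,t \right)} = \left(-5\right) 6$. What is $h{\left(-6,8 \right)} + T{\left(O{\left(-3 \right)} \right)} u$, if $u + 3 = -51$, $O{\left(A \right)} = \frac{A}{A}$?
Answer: $1860$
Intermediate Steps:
$h{\left(n,t \right)} = -30$
$O{\left(A \right)} = 1$
$u = -54$ ($u = -3 - 51 = -54$)
$B{\left(K \right)} = -25 - 5 K$ ($B{\left(K \right)} = - 5 \left(K + 5\right) = - 5 \left(5 + K\right) = -25 - 5 K$)
$T{\left(G \right)} = - 35 G^{2}$ ($T{\left(G \right)} = \left(-25 - 10\right) G^{2} = - 35 G^{2}$)
$h{\left(-6,8 \right)} + T{\left(O{\left(-3 \right)} \right)} u = -30 + - 35 \cdot 1^{2} \left(-54\right) = -30 + \left(-35\right) 1 \left(-54\right) = -30 - -1890 = -30 + 1890 = 1860$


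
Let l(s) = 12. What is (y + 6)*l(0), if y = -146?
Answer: -1680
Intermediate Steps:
(y + 6)*l(0) = (-146 + 6)*12 = -140*12 = -1680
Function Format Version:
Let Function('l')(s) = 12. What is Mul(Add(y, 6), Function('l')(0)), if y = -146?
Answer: -1680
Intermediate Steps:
Mul(Add(y, 6), Function('l')(0)) = Mul(Add(-146, 6), 12) = Mul(-140, 12) = -1680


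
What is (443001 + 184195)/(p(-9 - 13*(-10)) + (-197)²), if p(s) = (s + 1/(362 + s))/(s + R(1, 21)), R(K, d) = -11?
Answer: 16661461740/1030990307 ≈ 16.161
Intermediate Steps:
p(s) = (s + 1/(362 + s))/(-11 + s) (p(s) = (s + 1/(362 + s))/(s - 11) = (s + 1/(362 + s))/(-11 + s))
(443001 + 184195)/(p(-9 - 13*(-10)) + (-197)²) = (443001 + 184195)/((1 + (-9 - 13*(-10))² + 362*(-9 - 13*(-10)))/(-3982 + (-9 - 13*(-10))² + 351*(-9 - 13*(-10))) + (-197)²) = 627196/((1 + (-9 + 130)² + 362*(-9 + 130))/(-3982 + (-9 + 130)² + 351*(-9 + 130)) + 38809) = 627196/((1 + 121² + 362*121)/(-3982 + 121² + 351*121) + 38809) = 627196/((1 + 14641 + 43802)/(-3982 + 14641 + 42471) + 38809) = 627196/(58444/53130 + 38809) = 627196/((1/53130)*58444 + 38809) = 627196/(29222/26565 + 38809) = 627196/(1030990307/26565) = 627196*(26565/1030990307) = 16661461740/1030990307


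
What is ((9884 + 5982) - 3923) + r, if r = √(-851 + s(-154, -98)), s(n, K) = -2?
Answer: 11943 + I*√853 ≈ 11943.0 + 29.206*I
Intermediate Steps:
r = I*√853 (r = √(-851 - 2) = √(-853) = I*√853 ≈ 29.206*I)
((9884 + 5982) - 3923) + r = ((9884 + 5982) - 3923) + I*√853 = (15866 - 3923) + I*√853 = 11943 + I*√853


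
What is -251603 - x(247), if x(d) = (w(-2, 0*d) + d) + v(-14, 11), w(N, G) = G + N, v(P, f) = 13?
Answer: -251861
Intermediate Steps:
x(d) = 11 + d (x(d) = ((0*d - 2) + d) + 13 = ((0 - 2) + d) + 13 = (-2 + d) + 13 = 11 + d)
-251603 - x(247) = -251603 - (11 + 247) = -251603 - 1*258 = -251603 - 258 = -251861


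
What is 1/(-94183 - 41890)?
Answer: -1/136073 ≈ -7.3490e-6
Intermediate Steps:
1/(-94183 - 41890) = 1/(-136073) = -1/136073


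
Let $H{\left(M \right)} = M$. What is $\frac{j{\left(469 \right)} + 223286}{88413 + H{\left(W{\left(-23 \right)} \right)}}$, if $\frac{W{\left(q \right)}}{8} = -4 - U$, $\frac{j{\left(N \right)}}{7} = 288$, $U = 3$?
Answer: $\frac{225302}{88357} \approx 2.5499$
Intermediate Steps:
$j{\left(N \right)} = 2016$ ($j{\left(N \right)} = 7 \cdot 288 = 2016$)
$W{\left(q \right)} = -56$ ($W{\left(q \right)} = 8 \left(-4 - 3\right) = 8 \left(-7\right) = -56$)
$\frac{j{\left(469 \right)} + 223286}{88413 + H{\left(W{\left(-23 \right)} \right)}} = \frac{2016 + 223286}{88413 - 56} = \frac{225302}{88357}$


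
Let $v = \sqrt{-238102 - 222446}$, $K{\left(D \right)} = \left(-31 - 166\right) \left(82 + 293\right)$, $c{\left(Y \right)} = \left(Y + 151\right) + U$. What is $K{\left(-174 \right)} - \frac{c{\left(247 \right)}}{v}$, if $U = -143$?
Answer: $-73875 + \frac{85 i \sqrt{12793}}{25586} \approx -73875.0 + 0.37575 i$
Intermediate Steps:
$c{\left(Y \right)} = 8 + Y$ ($c{\left(Y \right)} = \left(Y + 151\right) - 143 = \left(151 + Y\right) - 143 = 8 + Y$)
$K{\left(D \right)} = -73875$ ($K{\left(D \right)} = \left(-197\right) 375 = -73875$)
$v = 6 i \sqrt{12793}$ ($v = \sqrt{-460548} = 6 i \sqrt{12793} \approx 678.64 i$)
$K{\left(-174 \right)} - \frac{c{\left(247 \right)}}{v} = -73875 - \frac{8 + 247}{6 i \sqrt{12793}} = -73875 - 255 \left(- \frac{i \sqrt{12793}}{76758}\right) = -73875 - - \frac{85 i \sqrt{12793}}{25586} = -73875 + \frac{85 i \sqrt{12793}}{25586}$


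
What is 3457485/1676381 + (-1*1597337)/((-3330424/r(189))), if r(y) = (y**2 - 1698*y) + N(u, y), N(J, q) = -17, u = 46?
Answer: -381864835931876953/2791529757772 ≈ -1.3679e+5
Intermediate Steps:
r(y) = -17 + y**2 - 1698*y (r(y) = (y**2 - 1698*y) - 17 = -17 + y**2 - 1698*y)
3457485/1676381 + (-1*1597337)/((-3330424/r(189))) = 3457485/1676381 + (-1*1597337)/((-3330424/(-17 + 189**2 - 1698*189))) = 3457485*(1/1676381) - 1597337/((-3330424/(-17 + 35721 - 320922))) = 3457485/1676381 - 1597337/((-3330424/(-285218))) = 3457485/1676381 - 1597337/((-3330424*(-1/285218))) = 3457485/1676381 - 1597337/1665212/142609 = 3457485/1676381 - 1597337*142609/1665212 = 3457485/1676381 - 227794632233/1665212 = -381864835931876953/2791529757772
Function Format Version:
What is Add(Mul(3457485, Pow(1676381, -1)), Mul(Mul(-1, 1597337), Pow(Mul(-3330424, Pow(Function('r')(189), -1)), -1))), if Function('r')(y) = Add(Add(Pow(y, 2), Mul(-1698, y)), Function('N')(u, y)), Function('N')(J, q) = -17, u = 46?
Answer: Rational(-381864835931876953, 2791529757772) ≈ -1.3679e+5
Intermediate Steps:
Function('r')(y) = Add(-17, Pow(y, 2), Mul(-1698, y)) (Function('r')(y) = Add(Add(Pow(y, 2), Mul(-1698, y)), -17) = Add(-17, Pow(y, 2), Mul(-1698, y)))
Add(Mul(3457485, Pow(1676381, -1)), Mul(Mul(-1, 1597337), Pow(Mul(-3330424, Pow(Function('r')(189), -1)), -1))) = Add(Mul(3457485, Pow(1676381, -1)), Mul(Mul(-1, 1597337), Pow(Mul(-3330424, Pow(Add(-17, Pow(189, 2), Mul(-1698, 189)), -1)), -1))) = Add(Mul(3457485, Rational(1, 1676381)), Mul(-1597337, Pow(Mul(-3330424, Pow(Add(-17, 35721, -320922), -1)), -1))) = Add(Rational(3457485, 1676381), Mul(-1597337, Pow(Mul(-3330424, Pow(-285218, -1)), -1))) = Add(Rational(3457485, 1676381), Mul(-1597337, Pow(Mul(-3330424, Rational(-1, 285218)), -1))) = Add(Rational(3457485, 1676381), Mul(-1597337, Pow(Rational(1665212, 142609), -1))) = Add(Rational(3457485, 1676381), Mul(-1597337, Rational(142609, 1665212))) = Add(Rational(3457485, 1676381), Rational(-227794632233, 1665212)) = Rational(-381864835931876953, 2791529757772)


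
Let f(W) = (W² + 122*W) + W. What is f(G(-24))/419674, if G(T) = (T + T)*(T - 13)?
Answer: 1686312/209837 ≈ 8.0363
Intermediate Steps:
G(T) = 2*T*(-13 + T) (G(T) = (2*T)*(-13 + T) = 2*T*(-13 + T))
f(W) = W² + 123*W
f(G(-24))/419674 = ((2*(-24)*(-13 - 24))*(123 + 2*(-24)*(-13 - 24)))/419674 = ((2*(-24)*(-37))*(123 + 2*(-24)*(-37)))*(1/419674) = (1776*(123 + 1776))*(1/419674) = (1776*1899)*(1/419674) = 3372624*(1/419674) = 1686312/209837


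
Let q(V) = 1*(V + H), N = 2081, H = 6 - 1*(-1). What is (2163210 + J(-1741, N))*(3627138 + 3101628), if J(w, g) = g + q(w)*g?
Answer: -9710706126858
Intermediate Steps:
H = 7 (H = 6 + 1 = 7)
q(V) = 7 + V (q(V) = 1*(V + 7) = 1*(7 + V) = 7 + V)
J(w, g) = g + g*(7 + w) (J(w, g) = g + (7 + w)*g = g + g*(7 + w))
(2163210 + J(-1741, N))*(3627138 + 3101628) = (2163210 + 2081*(8 - 1741))*(3627138 + 3101628) = (2163210 + 2081*(-1733))*6728766 = (2163210 - 3606373)*6728766 = -1443163*6728766 = -9710706126858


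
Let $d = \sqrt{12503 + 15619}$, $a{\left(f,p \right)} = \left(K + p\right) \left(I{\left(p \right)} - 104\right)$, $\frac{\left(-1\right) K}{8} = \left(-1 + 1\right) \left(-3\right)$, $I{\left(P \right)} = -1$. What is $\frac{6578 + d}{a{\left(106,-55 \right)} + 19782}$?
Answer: $\frac{6578}{25557} + \frac{\sqrt{28122}}{25557} \approx 0.26395$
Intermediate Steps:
$K = 0$ ($K = - 8 \left(-1 + 1\right) \left(-3\right) = - 8 \cdot 0 \left(-3\right) = \left(-8\right) 0 = 0$)
$a{\left(f,p \right)} = - 105 p$ ($a{\left(f,p \right)} = \left(0 + p\right) \left(-1 - 104\right) = p \left(-105\right) = - 105 p$)
$d = \sqrt{28122} \approx 167.7$
$\frac{6578 + d}{a{\left(106,-55 \right)} + 19782} = \frac{6578 + \sqrt{28122}}{\left(-105\right) \left(-55\right) + 19782} = \frac{6578 + \sqrt{28122}}{5775 + 19782} = \frac{6578 + \sqrt{28122}}{25557} = \left(6578 + \sqrt{28122}\right) \frac{1}{25557} = \frac{6578}{25557} + \frac{\sqrt{28122}}{25557}$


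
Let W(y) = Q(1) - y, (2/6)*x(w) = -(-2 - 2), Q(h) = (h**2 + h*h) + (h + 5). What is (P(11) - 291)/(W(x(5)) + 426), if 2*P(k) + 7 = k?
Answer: -289/422 ≈ -0.68483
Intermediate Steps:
Q(h) = 5 + h + 2*h**2 (Q(h) = (h**2 + h**2) + (5 + h) = 2*h**2 + (5 + h) = 5 + h + 2*h**2)
x(w) = 12 (x(w) = 3*(-(-2 - 2)) = 3*(-1*(-4)) = 3*4 = 12)
W(y) = 8 - y (W(y) = (5 + 1 + 2*1**2) - y = (5 + 1 + 2*1) - y = (5 + 1 + 2) - y = 8 - y)
P(k) = -7/2 + k/2
(P(11) - 291)/(W(x(5)) + 426) = ((-7/2 + (1/2)*11) - 291)/((8 - 1*12) + 426) = ((-7/2 + 11/2) - 291)/((8 - 12) + 426) = (2 - 291)/(-4 + 426) = -289/422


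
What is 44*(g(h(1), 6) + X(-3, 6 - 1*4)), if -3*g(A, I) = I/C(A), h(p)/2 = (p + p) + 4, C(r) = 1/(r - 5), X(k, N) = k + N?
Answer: -660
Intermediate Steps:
X(k, N) = N + k
C(r) = 1/(-5 + r)
h(p) = 8 + 4*p (h(p) = 2*((p + p) + 4) = 2*(2*p + 4) = 2*(4 + 2*p) = 8 + 4*p)
g(A, I) = -I*(-5 + A)/3 (g(A, I) = -I/(3*(1/(-5 + A))) = -I*(-5 + A)/3)
44*(g(h(1), 6) + X(-3, 6 - 1*4)) = 44*((⅓)*6*(5 - (8 + 4*1)) + ((6 - 1*4) - 3)) = 44*((⅓)*6*(5 - (8 + 4)) + ((6 - 4) - 3)) = 44*((⅓)*6*(5 - 1*12) + (2 - 3)) = 44*((⅓)*6*(5 - 12) - 1) = 44*((⅓)*6*(-7) - 1) = 44*(-14 - 1) = 44*(-15) = -660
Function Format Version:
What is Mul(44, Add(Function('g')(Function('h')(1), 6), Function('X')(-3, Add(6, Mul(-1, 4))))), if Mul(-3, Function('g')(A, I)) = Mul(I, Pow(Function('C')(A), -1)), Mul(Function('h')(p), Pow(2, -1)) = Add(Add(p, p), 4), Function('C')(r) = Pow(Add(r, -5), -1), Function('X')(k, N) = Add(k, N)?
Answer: -660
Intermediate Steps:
Function('X')(k, N) = Add(N, k)
Function('C')(r) = Pow(Add(-5, r), -1)
Function('h')(p) = Add(8, Mul(4, p)) (Function('h')(p) = Mul(2, Add(Add(p, p), 4)) = Mul(2, Add(Mul(2, p), 4)) = Mul(2, Add(4, Mul(2, p))) = Add(8, Mul(4, p)))
Function('g')(A, I) = Mul(Rational(-1, 3), I, Add(-5, A)) (Function('g')(A, I) = Mul(Rational(-1, 3), Mul(I, Pow(Pow(Add(-5, A), -1), -1))) = Mul(Rational(-1, 3), Mul(I, Add(-5, A))) = Mul(Rational(-1, 3), I, Add(-5, A)))
Mul(44, Add(Function('g')(Function('h')(1), 6), Function('X')(-3, Add(6, Mul(-1, 4))))) = Mul(44, Add(Mul(Rational(1, 3), 6, Add(5, Mul(-1, Add(8, Mul(4, 1))))), Add(Add(6, Mul(-1, 4)), -3))) = Mul(44, Add(Mul(Rational(1, 3), 6, Add(5, Mul(-1, Add(8, 4)))), Add(Add(6, -4), -3))) = Mul(44, Add(Mul(Rational(1, 3), 6, Add(5, Mul(-1, 12))), Add(2, -3))) = Mul(44, Add(Mul(Rational(1, 3), 6, Add(5, -12)), -1)) = Mul(44, Add(Mul(Rational(1, 3), 6, -7), -1)) = Mul(44, Add(-14, -1)) = Mul(44, -15) = -660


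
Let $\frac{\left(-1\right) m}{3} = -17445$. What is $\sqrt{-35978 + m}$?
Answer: $\sqrt{16357} \approx 127.89$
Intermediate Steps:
$m = 52335$ ($m = \left(-3\right) \left(-17445\right) = 52335$)
$\sqrt{-35978 + m} = \sqrt{-35978 + 52335} = \sqrt{16357}$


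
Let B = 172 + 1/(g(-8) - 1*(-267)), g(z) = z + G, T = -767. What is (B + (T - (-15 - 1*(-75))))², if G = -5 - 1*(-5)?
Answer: 28779086736/67081 ≈ 4.2902e+5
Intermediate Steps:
G = 0 (G = -5 + 5 = 0)
g(z) = z (g(z) = z + 0 = z)
B = 44549/259 (B = 172 + 1/(-8 - 1*(-267)) = 172 + 1/(-8 + 267) = 172 + 1/259 = 44549/259 ≈ 172.00)
(B + (T - (-15 - 1*(-75))))² = (44549/259 + (-767 - (-15 - 1*(-75))))² = (44549/259 + (-767 - (-15 + 75)))² = (44549/259 + (-767 - 1*60))² = (44549/259 + (-767 - 60))² = (44549/259 - 827)² = (-169644/259)² = 28779086736/67081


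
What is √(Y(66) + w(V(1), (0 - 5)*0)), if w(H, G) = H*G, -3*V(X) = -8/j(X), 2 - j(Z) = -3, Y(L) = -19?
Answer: I*√19 ≈ 4.3589*I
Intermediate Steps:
j(Z) = 5 (j(Z) = 2 - 1*(-3) = 2 + 3 = 5)
V(X) = 8/15 (V(X) = -(-8)/(3*5) = -⅓*(-8/5) = 8/15)
w(H, G) = G*H
√(Y(66) + w(V(1), (0 - 5)*0)) = √(-19 + ((0 - 5)*0)*(8/15)) = √(-19 - 5*0*(8/15)) = √(-19 + 0*(8/15)) = √(-19 + 0) = √(-19) = I*√19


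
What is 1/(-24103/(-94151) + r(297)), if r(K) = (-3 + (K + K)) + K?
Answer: 94151/83630191 ≈ 0.0011258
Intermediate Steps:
r(K) = -3 + 3*K (r(K) = (-3 + 2*K) + K = -3 + 3*K)
1/(-24103/(-94151) + r(297)) = 1/(-24103/(-94151) + (-3 + 3*297)) = 1/(-24103*(-1/94151) + (-3 + 891)) = 1/(24103/94151 + 888) = 1/(83630191/94151) = 94151/83630191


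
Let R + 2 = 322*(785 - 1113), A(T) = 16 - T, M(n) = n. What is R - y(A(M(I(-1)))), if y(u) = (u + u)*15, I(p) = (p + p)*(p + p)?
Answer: -105978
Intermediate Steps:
I(p) = 4*p**2 (I(p) = (2*p)*(2*p) = 4*p**2)
R = -105618 (R = -2 + 322*(785 - 1113) = -2 + 322*(-328) = -2 - 105616 = -105618)
y(u) = 30*u (y(u) = (2*u)*15 = 30*u)
R - y(A(M(I(-1)))) = -105618 - 30*(16 - 4*(-1)**2) = -105618 - 30*(16 - 4) = -105618 - 30*12 = -105618 - 1*360 = -105618 - 360 = -105978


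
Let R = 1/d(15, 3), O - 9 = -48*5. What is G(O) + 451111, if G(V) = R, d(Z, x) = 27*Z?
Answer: 182699956/405 ≈ 4.5111e+5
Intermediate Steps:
O = -231 (O = 9 - 48*5 = 9 - 240 = -231)
R = 1/405 (R = 1/(27*15) = 1/405 ≈ 0.0024691)
G(V) = 1/405
G(O) + 451111 = 1/405 + 451111 = 182699956/405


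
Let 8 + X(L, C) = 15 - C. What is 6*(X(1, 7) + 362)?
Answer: 2172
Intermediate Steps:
X(L, C) = 7 - C (X(L, C) = -8 + (15 - C) = 7 - C)
6*(X(1, 7) + 362) = 6*((7 - 1*7) + 362) = 6*((7 - 7) + 362) = 6*(0 + 362) = 6*362 = 2172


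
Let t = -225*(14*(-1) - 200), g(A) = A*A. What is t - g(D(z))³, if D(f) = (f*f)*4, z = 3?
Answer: -2176734186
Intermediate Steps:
D(f) = 4*f² (D(f) = f²*4 = 4*f²)
g(A) = A²
t = 48150 (t = -225*(-14 - 200) = -225*(-214) = 48150)
t - g(D(z))³ = 48150 - ((4*3²)²)³ = 48150 - ((4*9)²)³ = 48150 - (36²)³ = 48150 - 1*1296³ = 48150 - 1*2176782336 = 48150 - 2176782336 = -2176734186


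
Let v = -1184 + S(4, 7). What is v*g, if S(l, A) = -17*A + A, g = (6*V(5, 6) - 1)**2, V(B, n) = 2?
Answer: -156816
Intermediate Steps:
g = 121 (g = (6*2 - 1)**2 = (12 - 1)**2 = 11**2 = 121)
S(l, A) = -16*A
v = -1296 (v = -1184 - 16*7 = -1184 - 112 = -1296)
v*g = -1296*121 = -156816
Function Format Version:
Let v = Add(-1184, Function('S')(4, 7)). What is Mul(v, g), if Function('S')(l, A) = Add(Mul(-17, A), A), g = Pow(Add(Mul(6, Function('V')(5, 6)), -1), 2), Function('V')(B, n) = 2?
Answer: -156816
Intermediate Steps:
g = 121 (g = Pow(Add(Mul(6, 2), -1), 2) = Pow(Add(12, -1), 2) = Pow(11, 2) = 121)
Function('S')(l, A) = Mul(-16, A)
v = -1296 (v = Add(-1184, Mul(-16, 7)) = Add(-1184, -112) = -1296)
Mul(v, g) = Mul(-1296, 121) = -156816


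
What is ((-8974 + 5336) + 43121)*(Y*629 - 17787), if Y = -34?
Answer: -1546667559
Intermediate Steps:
((-8974 + 5336) + 43121)*(Y*629 - 17787) = ((-8974 + 5336) + 43121)*(-34*629 - 17787) = (-3638 + 43121)*(-21386 - 17787) = 39483*(-39173) = -1546667559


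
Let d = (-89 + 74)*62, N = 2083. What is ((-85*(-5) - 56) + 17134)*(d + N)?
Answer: 20180959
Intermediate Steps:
d = -930 (d = -15*62 = -930)
((-85*(-5) - 56) + 17134)*(d + N) = ((-85*(-5) - 56) + 17134)*(-930 + 2083) = ((425 - 56) + 17134)*1153 = (369 + 17134)*1153 = 17503*1153 = 20180959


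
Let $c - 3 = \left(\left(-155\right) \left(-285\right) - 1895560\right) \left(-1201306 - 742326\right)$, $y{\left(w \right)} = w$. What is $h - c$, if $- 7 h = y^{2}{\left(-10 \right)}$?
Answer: $- \frac{25188877912361}{7} \approx -3.5984 \cdot 10^{12}$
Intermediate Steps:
$h = - \frac{100}{7}$ ($h = - \frac{\left(-10\right)^{2}}{7} = \left(- \frac{1}{7}\right) 100 = - \frac{100}{7} \approx -14.286$)
$c = 3598411130323$ ($c = 3 + \left(\left(-155\right) \left(-285\right) - 1895560\right) \left(-1201306 - 742326\right) = 3 + \left(44175 - 1895560\right) \left(-1943632\right) = 3 - -3598411130320 = 3 + 3598411130320 = 3598411130323$)
$h - c = - \frac{100}{7} - 3598411130323 = - \frac{25188877912361}{7}$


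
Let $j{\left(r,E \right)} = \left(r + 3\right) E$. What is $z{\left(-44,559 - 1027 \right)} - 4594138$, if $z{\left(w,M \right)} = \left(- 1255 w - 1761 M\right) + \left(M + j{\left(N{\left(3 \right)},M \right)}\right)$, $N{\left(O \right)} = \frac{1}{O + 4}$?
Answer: $- \frac{26016962}{7} \approx -3.7167 \cdot 10^{6}$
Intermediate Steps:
$N{\left(O \right)} = \frac{1}{4 + O}$
$j{\left(r,E \right)} = E \left(3 + r\right)$ ($j{\left(r,E \right)} = \left(3 + r\right) E = E \left(3 + r\right)$)
$z{\left(w,M \right)} = - 1255 w - \frac{12298 M}{7}$ ($z{\left(w,M \right)} = \left(- 1255 w - 1761 M\right) + \left(M + M \left(3 + \frac{1}{4 + 3}\right)\right) = \left(- 1761 M - 1255 w\right) + \left(M + M \left(3 + \frac{1}{7}\right)\right) = \left(- 1761 M - 1255 w\right) + \left(M + M \frac{22}{7}\right) = \left(- 1761 M - 1255 w\right) + \left(M + \frac{22 M}{7}\right) = \left(- 1761 M - 1255 w\right) + \frac{29 M}{7} = - 1255 w - \frac{12298 M}{7}$)
$z{\left(-44,559 - 1027 \right)} - 4594138 = \left(\left(-1255\right) \left(-44\right) - \frac{12298 \left(559 - 1027\right)}{7}\right) - 4594138 = \left(55220 - - \frac{5755464}{7}\right) - 4594138 = \left(55220 + \frac{5755464}{7}\right) - 4594138 = \frac{6142004}{7} - 4594138 = - \frac{26016962}{7}$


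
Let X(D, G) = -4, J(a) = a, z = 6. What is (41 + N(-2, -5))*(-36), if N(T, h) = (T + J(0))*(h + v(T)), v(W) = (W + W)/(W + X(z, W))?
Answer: -1788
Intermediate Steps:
v(W) = 2*W/(-4 + W) (v(W) = (W + W)/(W - 4) = (2*W)/(-4 + W) = 2*W/(-4 + W))
N(T, h) = T*(h + 2*T/(-4 + T)) (N(T, h) = (T + 0)*(h + 2*T/(-4 + T)) = T*(h + 2*T/(-4 + T)))
(41 + N(-2, -5))*(-36) = (41 - 2*(2*(-2) - 5*(-4 - 2))/(-4 - 2))*(-36) = (41 - 2*(-4 - 5*(-6))/(-6))*(-36) = (41 - 2*(-⅙)*(-4 + 30))*(-36) = (41 - 2*(-⅙)*26)*(-36) = (41 + 26/3)*(-36) = (149/3)*(-36) = -1788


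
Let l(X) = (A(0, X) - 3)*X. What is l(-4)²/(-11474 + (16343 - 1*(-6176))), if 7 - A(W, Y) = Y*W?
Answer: 256/11045 ≈ 0.023178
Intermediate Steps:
A(W, Y) = 7 - W*Y (A(W, Y) = 7 - Y*W = 7 - W*Y)
l(X) = 4*X (l(X) = ((7 - 1*0*X) - 3)*X = ((7 + 0) - 3)*X = (7 - 3)*X = 4*X)
l(-4)²/(-11474 + (16343 - 1*(-6176))) = (4*(-4))²/(-11474 + (16343 - 1*(-6176))) = (-16)²/(-11474 + (16343 + 6176)) = 256/(-11474 + 22519) = 256/11045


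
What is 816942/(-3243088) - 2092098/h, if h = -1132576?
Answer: 183112781751/114782613584 ≈ 1.5953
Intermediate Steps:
816942/(-3243088) - 2092098/h = 816942/(-3243088) - 2092098/(-1132576) = 816942*(-1/3243088) - 2092098*(-1/1132576) = -408471/1621544 + 1046049/566288 = 183112781751/114782613584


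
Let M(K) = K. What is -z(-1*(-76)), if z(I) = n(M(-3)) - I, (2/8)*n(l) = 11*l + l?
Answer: 220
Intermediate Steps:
n(l) = 48*l (n(l) = 4*(11*l + l) = 4*(12*l) = 48*l)
z(I) = -144 - I (z(I) = 48*(-3) - I = -144 - I)
-z(-1*(-76)) = -(-144 - (-1)*(-76)) = -(-144 - 1*76) = -(-144 - 76) = -1*(-220) = 220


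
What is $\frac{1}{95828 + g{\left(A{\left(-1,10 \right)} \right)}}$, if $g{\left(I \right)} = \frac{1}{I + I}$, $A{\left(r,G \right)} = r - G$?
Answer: $\frac{22}{2108215} \approx 1.0435 \cdot 10^{-5}$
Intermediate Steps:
$g{\left(I \right)} = \frac{1}{2 I}$
$\frac{1}{95828 + g{\left(A{\left(-1,10 \right)} \right)}} = \frac{1}{95828 + \frac{1}{2 \left(-1 - 10\right)}} = \frac{1}{95828 + \frac{1}{2 \left(-11\right)}} = \frac{1}{95828 + \frac{1}{2} \left(- \frac{1}{11}\right)} = \frac{1}{95828 - \frac{1}{22}} = \frac{1}{\frac{2108215}{22}} = \frac{22}{2108215}$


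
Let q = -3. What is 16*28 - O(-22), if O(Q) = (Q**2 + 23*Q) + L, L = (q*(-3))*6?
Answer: 416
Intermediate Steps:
L = 54 (L = -3*(-3)*6 = 9*6 = 54)
O(Q) = 54 + Q**2 + 23*Q (O(Q) = (Q**2 + 23*Q) + 54 = 54 + Q**2 + 23*Q)
16*28 - O(-22) = 16*28 - (54 + (-22)**2 + 23*(-22)) = 448 - (54 + 484 - 506) = 448 - 1*32 = 448 - 32 = 416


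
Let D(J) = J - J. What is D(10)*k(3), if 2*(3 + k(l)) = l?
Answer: 0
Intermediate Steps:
D(J) = 0
k(l) = -3 + l/2
D(10)*k(3) = 0*(-3 + (½)*3) = 0*(-3 + 3/2) = 0*(-3/2) = 0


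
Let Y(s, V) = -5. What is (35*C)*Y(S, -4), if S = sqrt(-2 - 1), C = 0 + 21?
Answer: -3675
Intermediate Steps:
C = 21
S = I*sqrt(3) (S = sqrt(-3) = I*sqrt(3) ≈ 1.732*I)
(35*C)*Y(S, -4) = (35*21)*(-5) = 735*(-5) = -3675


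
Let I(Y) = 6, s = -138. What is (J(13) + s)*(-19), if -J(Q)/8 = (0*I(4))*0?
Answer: 2622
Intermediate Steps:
J(Q) = 0 (J(Q) = -8*0*6*0 = -0*0 = -8*0 = 0)
(J(13) + s)*(-19) = (0 - 138)*(-19) = -138*(-19) = 2622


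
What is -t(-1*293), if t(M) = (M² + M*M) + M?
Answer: -171405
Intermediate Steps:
t(M) = M + 2*M² (t(M) = (M² + M²) + M = 2*M² + M = M + 2*M²)
-t(-1*293) = -(-1*293)*(1 + 2*(-1*293)) = -(-293)*(1 + 2*(-293)) = -(-293)*(1 - 586) = -(-293)*(-585) = -1*171405 = -171405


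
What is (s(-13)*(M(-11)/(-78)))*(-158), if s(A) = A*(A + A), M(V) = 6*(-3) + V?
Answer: -59566/3 ≈ -19855.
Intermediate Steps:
M(V) = -18 + V
s(A) = 2*A² (s(A) = A*(2*A) = 2*A²)
(s(-13)*(M(-11)/(-78)))*(-158) = ((2*(-13)²)*((-18 - 11)/(-78)))*(-158) = ((2*169)*(-29*(-1/78)))*(-158) = (338*(29/78))*(-158) = (377/3)*(-158) = -59566/3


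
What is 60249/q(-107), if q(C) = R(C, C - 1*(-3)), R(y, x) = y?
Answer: -60249/107 ≈ -563.07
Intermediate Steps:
q(C) = C
60249/q(-107) = 60249/(-107) = 60249*(-1/107) = -60249/107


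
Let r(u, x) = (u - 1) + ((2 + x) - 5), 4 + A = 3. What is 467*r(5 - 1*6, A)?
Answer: -2802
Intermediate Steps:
A = -1 (A = -4 + 3 = -1)
r(u, x) = -4 + u + x (r(u, x) = (-1 + u) + (-3 + x) = -4 + u + x)
467*r(5 - 1*6, A) = 467*(-4 + (5 - 1*6) - 1) = 467*(-4 + (5 - 6) - 1) = 467*(-4 - 1 - 1) = 467*(-6) = -2802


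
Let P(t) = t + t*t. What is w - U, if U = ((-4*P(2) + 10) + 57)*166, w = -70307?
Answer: -77445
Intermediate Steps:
P(t) = t + t**2
U = 7138 (U = ((-8*(1 + 2) + 10) + 57)*166 = ((-8*3 + 10) + 57)*166 = ((-4*6 + 10) + 57)*166 = ((-24 + 10) + 57)*166 = (-14 + 57)*166 = 43*166 = 7138)
w - U = -70307 - 1*7138 = -70307 - 7138 = -77445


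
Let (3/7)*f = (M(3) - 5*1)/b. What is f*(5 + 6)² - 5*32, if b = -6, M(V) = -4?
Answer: 527/2 ≈ 263.50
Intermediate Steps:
f = 7/2 (f = 7*((-4 - 5*1)/(-6))/3 = 7*((-4 - 5)*(-⅙))/3 = 7*(-9*(-⅙))/3 = (7/3)*(3/2) = 7/2 ≈ 3.5000)
f*(5 + 6)² - 5*32 = 7*(5 + 6)²/2 - 5*32 = (7/2)*11² - 160 = (7/2)*121 - 160 = 847/2 - 160 = 527/2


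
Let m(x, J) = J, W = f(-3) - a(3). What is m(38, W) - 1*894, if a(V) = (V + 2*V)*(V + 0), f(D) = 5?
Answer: -916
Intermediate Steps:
a(V) = 3*V**2 (a(V) = (3*V)*V = 3*V**2)
W = -22 (W = 5 - 3*3**2 = 5 - 3*9 = 5 - 1*27 = 5 - 27 = -22)
m(38, W) - 1*894 = -22 - 1*894 = -22 - 894 = -916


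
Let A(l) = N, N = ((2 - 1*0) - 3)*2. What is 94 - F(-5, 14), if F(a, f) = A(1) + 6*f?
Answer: 12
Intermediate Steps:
N = -2 (N = ((2 + 0) - 3)*2 = (2 - 3)*2 = -1*2 = -2)
A(l) = -2
F(a, f) = -2 + 6*f
94 - F(-5, 14) = 94 - (-2 + 6*14) = 94 - (-2 + 84) = 94 - 1*82 = 94 - 82 = 12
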